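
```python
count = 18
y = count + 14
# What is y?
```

Trace:
`count = 18` → count = 18
`y = count + 14` → y = 32
So y = 32

Answer: 32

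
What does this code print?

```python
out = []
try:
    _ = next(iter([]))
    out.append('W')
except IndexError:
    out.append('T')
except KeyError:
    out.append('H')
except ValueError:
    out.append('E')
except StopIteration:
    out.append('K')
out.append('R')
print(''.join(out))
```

Execution trace: 'K' (except StopIteration) → 'R' (after the try/except). Output: KR

Answer: KR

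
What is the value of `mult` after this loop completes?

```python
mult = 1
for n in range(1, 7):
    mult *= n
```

6! = 720
`mult` takes the values: 1 → 2 → 6 → 24 → 120 → 720

Answer: 720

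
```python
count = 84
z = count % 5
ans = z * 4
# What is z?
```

Trace:
`count = 84` → count = 84
`z = count % 5` → z = 4
`ans = z * 4` → ans = 16
So z = 4

Answer: 4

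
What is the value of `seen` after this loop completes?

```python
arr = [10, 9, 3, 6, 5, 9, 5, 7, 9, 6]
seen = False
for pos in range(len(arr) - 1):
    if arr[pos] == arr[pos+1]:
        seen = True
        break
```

Check consecutive duplicates in [10, 9, 3, 6, 5, 9, 5, 7, 9, 6]
`seen` takes the values: False

Answer: False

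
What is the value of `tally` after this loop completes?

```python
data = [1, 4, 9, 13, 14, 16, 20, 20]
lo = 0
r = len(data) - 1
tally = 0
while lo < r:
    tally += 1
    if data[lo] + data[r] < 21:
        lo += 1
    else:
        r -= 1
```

Steps to find pair summing to 21
`tally` takes the values: 0 → 1 → 2 → 3 → 4 → 5 → 6 → 7

Answer: 7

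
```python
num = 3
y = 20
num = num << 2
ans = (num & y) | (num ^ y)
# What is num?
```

Trace:
`num = 3` → num = 3
`y = 20` → y = 20
`num = num << 2` → num = 12
`ans = (num & y) | (num ^ y)` → ans = 28
So num = 12

Answer: 12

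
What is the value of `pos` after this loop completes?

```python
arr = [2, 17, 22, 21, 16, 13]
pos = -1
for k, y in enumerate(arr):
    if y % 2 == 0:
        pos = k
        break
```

First even number index in [2, 17, 22, 21, 16, 13]
`pos` takes the values: -1 → 0

Answer: 0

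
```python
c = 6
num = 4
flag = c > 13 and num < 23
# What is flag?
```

Trace:
`c = 6` → c = 6
`num = 4` → num = 4
`flag = c > 13 and num < 23` → flag = False
So flag = False

Answer: False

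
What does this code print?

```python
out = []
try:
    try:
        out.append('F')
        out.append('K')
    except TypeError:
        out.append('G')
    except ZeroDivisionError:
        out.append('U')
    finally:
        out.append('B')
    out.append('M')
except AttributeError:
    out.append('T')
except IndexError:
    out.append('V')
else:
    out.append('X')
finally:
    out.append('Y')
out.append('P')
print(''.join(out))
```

Execution trace: 'F' (inner try body) → 'K' (inner try body, no exception) → 'B' (inner finally) → 'M' (try body, no exception) → 'X' (else) → 'Y' (finally) → 'P' (after the try/except). Output: FKBMXYP

Answer: FKBMXYP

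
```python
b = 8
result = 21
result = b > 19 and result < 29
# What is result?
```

Trace:
`b = 8` → b = 8
`result = 21` → result = 21
`result = b > 19 and result < 29` → result = False
So result = False

Answer: False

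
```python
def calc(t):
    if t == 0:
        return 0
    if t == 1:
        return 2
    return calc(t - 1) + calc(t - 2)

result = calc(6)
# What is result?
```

Build up from base cases: calc(0)=0, calc(1)=2, calc(2)=2, calc(3)=4, calc(4)=6, calc(5)=10, calc(6)=16

Answer: 16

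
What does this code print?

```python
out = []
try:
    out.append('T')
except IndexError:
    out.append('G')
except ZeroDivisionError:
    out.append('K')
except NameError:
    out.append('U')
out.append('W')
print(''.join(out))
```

Execution trace: 'T' (try body, no exception) → 'W' (after the try/except). Output: TW

Answer: TW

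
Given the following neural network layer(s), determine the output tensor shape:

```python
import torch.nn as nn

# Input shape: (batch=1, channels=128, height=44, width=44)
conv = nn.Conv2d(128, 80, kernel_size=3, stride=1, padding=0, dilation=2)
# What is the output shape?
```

Input: (1, 128, 44, 44) -> Output: (1, 80, 40, 40)

Answer: (1, 80, 40, 40)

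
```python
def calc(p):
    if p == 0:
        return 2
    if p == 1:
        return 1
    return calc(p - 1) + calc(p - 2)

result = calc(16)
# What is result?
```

Build up from base cases: calc(0)=2, calc(1)=1, calc(2)=3, calc(3)=4, calc(4)=7, calc(5)=11, calc(6)=18, ..., calc(16)=2207

Answer: 2207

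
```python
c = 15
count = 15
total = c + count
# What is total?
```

Trace:
`c = 15` → c = 15
`count = 15` → count = 15
`total = c + count` → total = 30
So total = 30

Answer: 30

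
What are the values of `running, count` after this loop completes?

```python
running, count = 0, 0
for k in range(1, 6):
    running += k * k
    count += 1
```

Sum of squares and count
`running, count` takes the values: (0, 0) → (1, 0) → (1, 1) → (5, 1) → (5, 2) → (14, 2) → (14, 3) → (30, 3) → (30, 4) → (55, 4) → (55, 5)

Answer: 55, 5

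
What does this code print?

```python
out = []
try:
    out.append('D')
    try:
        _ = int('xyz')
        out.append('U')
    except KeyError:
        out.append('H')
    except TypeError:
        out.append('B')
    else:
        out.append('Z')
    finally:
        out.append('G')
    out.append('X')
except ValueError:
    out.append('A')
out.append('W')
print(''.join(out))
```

Execution trace: 'D' (try body) → 'G' (inner finally) → 'A' (except ValueError) → 'W' (after the try/except). Output: DGAW

Answer: DGAW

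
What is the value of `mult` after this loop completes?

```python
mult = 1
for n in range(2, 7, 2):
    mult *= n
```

Product of even numbers 2 to 6
`mult` takes the values: 1 → 2 → 8 → 48

Answer: 48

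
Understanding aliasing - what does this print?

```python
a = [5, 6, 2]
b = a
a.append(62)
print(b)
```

Key concept: basic list aliasing.
Step by step:
`a = [5, 6, 2]` → a = [5, 6, 2]
`b = a` → b = [5, 6, 2] (same object as a)
`a.append(62)` → a = [5, 6, 2, 62] (same object as b); b = [5, 6, 2, 62] (same object as a)
`print(b)` → prints [5, 6, 2, 62]

Answer: [5, 6, 2, 62]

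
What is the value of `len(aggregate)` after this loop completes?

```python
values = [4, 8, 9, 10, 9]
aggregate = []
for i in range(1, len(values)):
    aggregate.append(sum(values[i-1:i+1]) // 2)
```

Number of 2-element averages
`aggregate` takes the values: [] → [6] → [6, 8] → [6, 8, 9] → [6, 8, 9, 9]
So `len(aggregate)` = 4

Answer: 4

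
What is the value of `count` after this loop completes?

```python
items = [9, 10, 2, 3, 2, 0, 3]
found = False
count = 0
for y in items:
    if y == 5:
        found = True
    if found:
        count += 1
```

Count elements after first 5 in [9, 10, 2, 3, 2, 0, 3]
`count` takes the values: 0

Answer: 0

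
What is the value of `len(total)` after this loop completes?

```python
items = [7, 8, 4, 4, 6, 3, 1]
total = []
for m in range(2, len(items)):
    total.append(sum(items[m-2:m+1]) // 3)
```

Number of 3-element averages
`total` takes the values: [] → [6] → [6, 5] → [6, 5, 4] → [6, 5, 4, 4] → [6, 5, 4, 4, 3]
So `len(total)` = 5

Answer: 5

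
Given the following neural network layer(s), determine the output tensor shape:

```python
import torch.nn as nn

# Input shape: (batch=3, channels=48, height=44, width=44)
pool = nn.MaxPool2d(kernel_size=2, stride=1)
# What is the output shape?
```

Input: (3, 48, 44, 44) -> Output: (3, 48, 43, 43)

Answer: (3, 48, 43, 43)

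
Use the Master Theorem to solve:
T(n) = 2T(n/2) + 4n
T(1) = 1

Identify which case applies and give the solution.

a=2, b=2, f(n)=4n. log_2(2) = 1. Since c=1 = 1, Case 2 applies: T(n) = Θ(n^log_b(a) · log n) = O(n log n).

Answer: O(n log n) - Case 2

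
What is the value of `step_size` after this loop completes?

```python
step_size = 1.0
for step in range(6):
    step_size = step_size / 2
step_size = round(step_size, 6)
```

Halving LR 6 times: 1 / 2^6
`step_size` takes the values: 1.0 → 0.5 → 0.25 → 0.125 → 0.0625 → 0.03125 → 0.015625

Answer: 0.015625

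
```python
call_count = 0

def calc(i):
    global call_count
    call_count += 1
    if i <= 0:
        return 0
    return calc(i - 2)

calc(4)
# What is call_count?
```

Linear recursion stepping by 2: 3 calls from i=4 down to ≤0.

Answer: 3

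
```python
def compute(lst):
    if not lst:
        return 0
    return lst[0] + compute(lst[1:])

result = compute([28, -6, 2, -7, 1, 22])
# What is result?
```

28 + (-6) + 2 + (-7) + 1 + 22 + 0 = 40

Answer: 40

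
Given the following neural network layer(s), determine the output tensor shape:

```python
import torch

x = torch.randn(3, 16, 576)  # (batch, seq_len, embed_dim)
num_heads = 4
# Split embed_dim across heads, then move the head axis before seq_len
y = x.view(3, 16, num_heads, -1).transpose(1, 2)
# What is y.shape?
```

Input: (3, 16, 576) -> head_dim = 576 // 4 = 144; after view: (3, 16, 4, 144) -> after transpose(1, 2): (3, 4, 16, 144) -> Output: (3, 4, 16, 144)

Answer: (3, 4, 16, 144)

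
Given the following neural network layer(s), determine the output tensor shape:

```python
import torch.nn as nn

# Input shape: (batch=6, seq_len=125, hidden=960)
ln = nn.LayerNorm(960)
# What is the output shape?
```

Input: (6, 125, 960) -> Output: (6, 125, 960)

Answer: (6, 125, 960)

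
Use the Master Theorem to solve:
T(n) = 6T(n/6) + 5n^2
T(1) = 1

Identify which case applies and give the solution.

a=6, b=6, f(n)=5n^2. log_6(6) = 1. Since c=2 > 1 and the regularity condition holds (6(n/6)^2 = (6/6^2)n^2 with 6/6^2 < 1), Case 3 applies: T(n) = Θ(f(n)) = O(n^2).

Answer: O(n^2) - Case 3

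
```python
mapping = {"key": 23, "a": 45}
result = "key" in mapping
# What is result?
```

Trace:
`mapping = {"key": 23, "a": 45}` → mapping = {'key': 23, 'a': 45}
`result = "key" in mapping` → result = True
So result = True

Answer: True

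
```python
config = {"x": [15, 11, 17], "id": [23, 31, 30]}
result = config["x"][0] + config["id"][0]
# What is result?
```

Trace:
`config = {"x": [15, 11, 17], "id": [23, 31, 30]}` → config = {'x': [15, 11, 17], 'id': [23, 31, 30]}
`result = config["x"][0] + config["id"][0]` → result = 38
So result = 38

Answer: 38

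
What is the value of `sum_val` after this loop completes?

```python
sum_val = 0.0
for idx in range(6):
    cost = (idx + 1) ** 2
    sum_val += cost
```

Sum of squared losses 1² + 2² + ... + 6²
`sum_val` takes the values: 0.0 → 1.0 → 5.0 → 14.0 → 30.0 → 55.0 → 91.0

Answer: 91.0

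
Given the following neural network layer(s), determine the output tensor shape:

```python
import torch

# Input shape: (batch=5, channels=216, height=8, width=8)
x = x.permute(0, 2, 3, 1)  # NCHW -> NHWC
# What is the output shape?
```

Input: (5, 216, 8, 8) -> Output: (5, 8, 8, 216)

Answer: (5, 8, 8, 216)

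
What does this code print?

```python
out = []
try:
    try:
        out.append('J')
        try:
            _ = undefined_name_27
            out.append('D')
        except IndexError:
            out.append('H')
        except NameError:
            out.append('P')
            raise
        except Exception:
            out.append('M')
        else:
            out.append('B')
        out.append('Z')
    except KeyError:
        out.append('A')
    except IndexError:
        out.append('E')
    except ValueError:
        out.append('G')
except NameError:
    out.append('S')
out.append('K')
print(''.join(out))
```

Execution trace: 'J' (try body) → 'P' (inner except NameError) → 'S' (outer except NameError) → 'K' (after the try/except). Output: JPSK

Answer: JPSK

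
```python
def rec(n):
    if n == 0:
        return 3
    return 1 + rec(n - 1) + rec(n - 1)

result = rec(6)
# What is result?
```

rec(n) = 1 + 2·rec(n-1), rec(0)=3. Closed form: (3+1)·2^6 - 1 = 255.

Answer: 255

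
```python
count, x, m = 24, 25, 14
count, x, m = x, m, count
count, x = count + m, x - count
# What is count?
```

Trace:
`count, x, m = 24, 25, 14` → count = 24; x = 25; m = 14
`count, x, m = x, m, count` → count = 25; x = 14; m = 24
`count, x = count + m, x - count` → count = 49; x = -11
So count = 49

Answer: 49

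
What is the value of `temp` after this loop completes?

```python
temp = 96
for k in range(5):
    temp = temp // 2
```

Halve 5 times: 96 // 2^5 = 3
`temp` takes the values: 96 → 48 → 24 → 12 → 6 → 3

Answer: 3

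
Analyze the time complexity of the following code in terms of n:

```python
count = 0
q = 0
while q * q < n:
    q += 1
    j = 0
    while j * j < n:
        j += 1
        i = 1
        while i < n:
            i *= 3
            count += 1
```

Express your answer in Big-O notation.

Each loop level contributes: √n × √n × log n. Multiplying the contributions gives O(n log n).

Answer: O(n log n)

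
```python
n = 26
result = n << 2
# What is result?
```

Trace:
`n = 26` → n = 26
`result = n << 2` → result = 104
So result = 104

Answer: 104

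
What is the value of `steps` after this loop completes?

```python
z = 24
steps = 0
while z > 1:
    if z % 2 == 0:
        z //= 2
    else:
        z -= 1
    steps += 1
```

Steps to reduce 24 to 1
`steps` takes the values: 0 → 1 → 2 → 3 → 4 → 5

Answer: 5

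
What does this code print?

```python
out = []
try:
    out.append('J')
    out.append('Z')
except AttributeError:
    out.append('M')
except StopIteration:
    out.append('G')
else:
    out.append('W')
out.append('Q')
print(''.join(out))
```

Execution trace: 'J' (try body) → 'Z' (try body, no exception) → 'W' (else) → 'Q' (after the try/except). Output: JZWQ

Answer: JZWQ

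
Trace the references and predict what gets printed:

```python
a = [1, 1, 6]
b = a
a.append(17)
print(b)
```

Key concept: basic list aliasing.
Step by step:
`a = [1, 1, 6]` → a = [1, 1, 6]
`b = a` → b = [1, 1, 6] (same object as a)
`a.append(17)` → a = [1, 1, 6, 17] (same object as b); b = [1, 1, 6, 17] (same object as a)
`print(b)` → prints [1, 1, 6, 17]

Answer: [1, 1, 6, 17]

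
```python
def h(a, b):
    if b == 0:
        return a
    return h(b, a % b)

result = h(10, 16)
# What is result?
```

h(10, 16) -> h(16, 10) -> h(10, 6) -> h(6, 4) -> h(4, 2) -> h(2, 0) -> 2

Answer: 2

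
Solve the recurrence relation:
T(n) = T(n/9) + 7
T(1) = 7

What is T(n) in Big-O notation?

Each step divides n by 9 and adds 7. After log_9(n) steps we reach T(1)=7. So T(n) = 7·log_9(n) + 7 = O(log n).

Answer: O(log n)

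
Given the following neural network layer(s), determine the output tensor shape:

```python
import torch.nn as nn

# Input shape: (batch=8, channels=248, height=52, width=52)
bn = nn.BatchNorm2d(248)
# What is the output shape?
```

Input: (8, 248, 52, 52) -> Output: (8, 248, 52, 52)

Answer: (8, 248, 52, 52)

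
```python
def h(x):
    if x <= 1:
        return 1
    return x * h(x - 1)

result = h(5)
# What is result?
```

h(5) = 5 * 4 * 3 * 2 * 1 = 120

Answer: 120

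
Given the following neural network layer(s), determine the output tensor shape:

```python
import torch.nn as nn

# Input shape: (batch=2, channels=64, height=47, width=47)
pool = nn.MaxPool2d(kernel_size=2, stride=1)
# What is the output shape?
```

Input: (2, 64, 47, 47) -> Output: (2, 64, 46, 46)

Answer: (2, 64, 46, 46)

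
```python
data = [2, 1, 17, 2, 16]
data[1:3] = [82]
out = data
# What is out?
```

Trace:
`data = [2, 1, 17, 2, 16]` → data = [2, 1, 17, 2, 16]
`data[1:3] = [82]` → data = [2, 82, 2, 16]
`out = data` → out = [2, 82, 2, 16]
So out = [2, 82, 2, 16]

Answer: [2, 82, 2, 16]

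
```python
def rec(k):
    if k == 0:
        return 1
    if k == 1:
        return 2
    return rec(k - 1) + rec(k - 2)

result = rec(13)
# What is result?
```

Build up from base cases: rec(0)=1, rec(1)=2, rec(2)=3, rec(3)=5, rec(4)=8, rec(5)=13, rec(6)=21, ..., rec(13)=610

Answer: 610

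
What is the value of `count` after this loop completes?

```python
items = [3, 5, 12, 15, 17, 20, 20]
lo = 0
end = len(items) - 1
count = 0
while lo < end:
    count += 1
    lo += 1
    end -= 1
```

Iterations until pointers meet (list length 7)
`count` takes the values: 0 → 1 → 2 → 3

Answer: 3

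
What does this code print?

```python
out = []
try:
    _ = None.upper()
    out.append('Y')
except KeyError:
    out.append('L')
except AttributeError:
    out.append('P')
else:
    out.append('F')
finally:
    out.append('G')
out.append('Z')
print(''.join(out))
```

Execution trace: 'P' (except AttributeError) → 'G' (finally) → 'Z' (after the try/except). Output: PGZ

Answer: PGZ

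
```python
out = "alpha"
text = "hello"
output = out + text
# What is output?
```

Trace:
`out = "alpha"` → out = 'alpha'
`text = "hello"` → text = 'hello'
`output = out + text` → output = 'alphahello'
So output = 'alphahello'

Answer: 'alphahello'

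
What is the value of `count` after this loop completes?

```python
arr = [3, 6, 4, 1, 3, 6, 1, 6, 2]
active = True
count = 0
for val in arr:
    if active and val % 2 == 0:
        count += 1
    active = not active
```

Count even values at even positions
`count` takes the values: 0 → 1 → 2

Answer: 2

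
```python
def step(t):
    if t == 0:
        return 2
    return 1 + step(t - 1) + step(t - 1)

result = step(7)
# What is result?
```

step(t) = 1 + 2·step(t-1), step(0)=2. Closed form: (2+1)·2^7 - 1 = 383.

Answer: 383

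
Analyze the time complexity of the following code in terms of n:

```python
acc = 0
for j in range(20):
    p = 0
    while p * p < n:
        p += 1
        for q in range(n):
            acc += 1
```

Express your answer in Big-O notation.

Each loop level contributes: 1 × √n × n. Multiplying the contributions gives O(n√n).

Answer: O(n√n)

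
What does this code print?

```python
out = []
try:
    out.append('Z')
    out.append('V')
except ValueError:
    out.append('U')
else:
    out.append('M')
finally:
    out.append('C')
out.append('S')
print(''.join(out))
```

Execution trace: 'Z' (try body) → 'V' (try body, no exception) → 'M' (else) → 'C' (finally) → 'S' (after the try/except). Output: ZVMCS

Answer: ZVMCS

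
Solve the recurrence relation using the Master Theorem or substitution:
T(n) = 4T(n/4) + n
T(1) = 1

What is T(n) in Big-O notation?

By Master Theorem: a=4, b=4, f(n)=n. Since log_4(4) = 1 and f(n) = Θ(n^1), Case 2 applies. T(n) = O(n log n).

Answer: O(n log n)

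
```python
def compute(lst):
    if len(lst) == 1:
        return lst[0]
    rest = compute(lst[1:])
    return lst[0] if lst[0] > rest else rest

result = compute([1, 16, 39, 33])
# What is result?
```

Recursive max over [1, 16, 39, 33] = 39

Answer: 39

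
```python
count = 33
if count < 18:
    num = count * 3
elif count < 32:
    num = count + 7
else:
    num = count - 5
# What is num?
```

Trace:
`count = 33` → count = 33
`if count < 18: ...` → count < 18 is False, count < 32 is False, take else branch → num = 28
So num = 28

Answer: 28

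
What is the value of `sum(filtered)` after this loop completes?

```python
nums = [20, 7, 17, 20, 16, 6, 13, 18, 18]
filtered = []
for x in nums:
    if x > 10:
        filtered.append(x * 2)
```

Sum of doubled values > 10
`filtered` takes the values: [] → [40] → [40, 34] → [40, 34, 40] → [40, 34, 40, 32] → [40, 34, 40, 32, 26] → [40, 34, 40, 32, 26, 36] → [40, 34, 40, 32, 26, 36, 36]
So `sum(filtered)` = 244

Answer: 244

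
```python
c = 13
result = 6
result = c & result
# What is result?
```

Trace:
`c = 13` → c = 13
`result = 6` → result = 6
`result = c & result` → result = 4
So result = 4

Answer: 4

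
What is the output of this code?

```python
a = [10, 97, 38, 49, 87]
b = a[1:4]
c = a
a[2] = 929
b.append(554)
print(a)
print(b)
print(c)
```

Key concept: slice vs alias.
Step by step:
`a = [10, 97, 38, 49, 87]` → a = [10, 97, 38, 49, 87]
`b = a[1:4]` → b = [97, 38, 49]
`c = a` → c = [10, 97, 38, 49, 87] (same object as a)
`a[2] = 929` → a = [10, 97, 929, 49, 87] (same object as c); c = [10, 97, 929, 49, 87] (same object as a)
`b.append(554)` → b = [97, 38, 49, 554]
`print(a)` → prints [10, 97, 929, 49, 87]
`print(b)` → prints [97, 38, 49, 554]
`print(c)` → prints [10, 97, 929, 49, 87]

Answer:
[10, 97, 929, 49, 87]
[97, 38, 49, 554]
[10, 97, 929, 49, 87]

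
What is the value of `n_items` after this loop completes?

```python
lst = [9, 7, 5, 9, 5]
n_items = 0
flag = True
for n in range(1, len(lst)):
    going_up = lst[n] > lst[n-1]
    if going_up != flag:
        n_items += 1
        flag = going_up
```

Count direction changes in [9, 7, 5, 9, 5]
`n_items` takes the values: 0 → 1 → 2 → 3

Answer: 3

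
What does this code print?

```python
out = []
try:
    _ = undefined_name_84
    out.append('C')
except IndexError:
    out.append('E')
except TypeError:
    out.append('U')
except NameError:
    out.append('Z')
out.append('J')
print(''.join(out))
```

Execution trace: 'Z' (except NameError) → 'J' (after the try/except). Output: ZJ

Answer: ZJ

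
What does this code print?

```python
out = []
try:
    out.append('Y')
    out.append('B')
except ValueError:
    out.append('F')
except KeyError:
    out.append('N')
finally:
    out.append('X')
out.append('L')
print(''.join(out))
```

Execution trace: 'Y' (try body) → 'B' (try body, no exception) → 'X' (finally) → 'L' (after the try/except). Output: YBXL

Answer: YBXL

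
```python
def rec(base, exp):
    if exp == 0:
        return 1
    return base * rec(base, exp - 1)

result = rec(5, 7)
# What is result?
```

rec(5, 7) = 5 * 5 * 5 * 5 * 5 * 5 * 5 = 78125

Answer: 78125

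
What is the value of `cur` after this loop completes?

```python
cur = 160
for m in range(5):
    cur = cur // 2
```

Halve 5 times: 160 // 2^5 = 5
`cur` takes the values: 160 → 80 → 40 → 20 → 10 → 5

Answer: 5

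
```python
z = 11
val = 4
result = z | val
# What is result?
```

Trace:
`z = 11` → z = 11
`val = 4` → val = 4
`result = z | val` → result = 15
So result = 15

Answer: 15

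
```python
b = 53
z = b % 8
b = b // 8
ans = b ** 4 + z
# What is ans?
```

Trace:
`b = 53` → b = 53
`z = b % 8` → z = 5
`b = b // 8` → b = 6
`ans = b ** 4 + z` → ans = 1301
So ans = 1301

Answer: 1301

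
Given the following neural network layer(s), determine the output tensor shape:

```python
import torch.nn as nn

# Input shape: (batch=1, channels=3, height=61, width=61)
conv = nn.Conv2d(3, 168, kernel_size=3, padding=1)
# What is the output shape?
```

Input: (1, 3, 61, 61) -> Output: (1, 168, 61, 61)

Answer: (1, 168, 61, 61)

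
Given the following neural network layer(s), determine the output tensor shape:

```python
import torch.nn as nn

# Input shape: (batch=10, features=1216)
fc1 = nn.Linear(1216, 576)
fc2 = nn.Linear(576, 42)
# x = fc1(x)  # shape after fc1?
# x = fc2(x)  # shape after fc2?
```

Input: (10, 1216) -> after fc1: (10, 576) -> Output: (10, 42)

Answer: (10, 42)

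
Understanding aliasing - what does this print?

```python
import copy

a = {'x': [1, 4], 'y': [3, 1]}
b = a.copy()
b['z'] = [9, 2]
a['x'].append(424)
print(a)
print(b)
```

Key concept: shallow copy of dict with mutable values.
Step by step:
`a = {'x': [1, 4], 'y': [3, 1]}` → a = {'x': [1, 4], 'y': [3, 1]}
`b = a.copy()` → b = {'x': [1, 4], 'y': [3, 1]}
`b['z'] = [9, 2]` → b = {'x': [1, 4], 'y': [3, 1], 'z': [9, 2]}
`a['x'].append(424)` → a = {'x': [1, 4, 424], 'y': [3, 1]}; b = {'x': [1, 4, 424], 'y': [3, 1], 'z': [9, 2]}
`print(a)` → prints {'x': [1, 4, 424], 'y': [3, 1]}
`print(b)` → prints {'x': [1, 4, 424], 'y': [3, 1], 'z': [9, 2]}

Answer:
{'x': [1, 4, 424], 'y': [3, 1]}
{'x': [1, 4, 424], 'y': [3, 1], 'z': [9, 2]}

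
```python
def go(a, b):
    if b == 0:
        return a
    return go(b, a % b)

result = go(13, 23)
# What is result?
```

go(13, 23) -> go(23, 13) -> go(13, 10) -> go(10, 3) -> go(3, 1) -> go(1, 0) -> 1

Answer: 1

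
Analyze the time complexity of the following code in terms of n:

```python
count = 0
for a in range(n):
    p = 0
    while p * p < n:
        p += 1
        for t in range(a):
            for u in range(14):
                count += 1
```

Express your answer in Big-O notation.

Each loop level contributes: n × √n × n × 1. Multiplying the contributions gives O(n^2√n).

Answer: O(n^2√n)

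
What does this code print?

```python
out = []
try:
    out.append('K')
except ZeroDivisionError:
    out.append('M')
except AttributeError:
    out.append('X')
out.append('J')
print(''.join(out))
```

Execution trace: 'K' (try body, no exception) → 'J' (after the try/except). Output: KJ

Answer: KJ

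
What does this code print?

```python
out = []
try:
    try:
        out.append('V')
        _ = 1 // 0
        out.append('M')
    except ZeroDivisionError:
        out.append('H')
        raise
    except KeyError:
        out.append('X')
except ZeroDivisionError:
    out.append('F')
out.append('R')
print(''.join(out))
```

Execution trace: 'V' (inner try body) → 'H' (inner except ZeroDivisionError) → 'F' (outer except ZeroDivisionError) → 'R' (after the try/except). Output: VHFR

Answer: VHFR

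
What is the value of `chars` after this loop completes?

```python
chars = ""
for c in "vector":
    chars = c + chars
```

Reverse 'vector'
`chars` takes the values: "" → "v" → "ev" → "cev" → "tcev" → "otcev" → "rotcev"

Answer: "rotcev"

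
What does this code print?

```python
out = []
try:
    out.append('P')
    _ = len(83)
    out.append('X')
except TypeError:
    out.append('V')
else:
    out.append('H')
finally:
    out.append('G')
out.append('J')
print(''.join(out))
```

Execution trace: 'P' (try body) → 'V' (except TypeError) → 'G' (finally) → 'J' (after the try/except). Output: PVGJ

Answer: PVGJ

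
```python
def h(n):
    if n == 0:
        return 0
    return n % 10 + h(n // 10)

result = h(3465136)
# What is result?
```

Sum of digits of 3465136: 6 + 3 + 1 + 5 + 6 + 4 + 3 = 28

Answer: 28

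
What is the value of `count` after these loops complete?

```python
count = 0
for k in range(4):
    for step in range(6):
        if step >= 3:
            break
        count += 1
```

Inner breaks at 3, outer runs 4 times
`count` takes the values: 0 → 1 → 2 → 3 → 4 → 5 → 6 → 7 → 8 → 9 → 10 → 11 → 12

Answer: 12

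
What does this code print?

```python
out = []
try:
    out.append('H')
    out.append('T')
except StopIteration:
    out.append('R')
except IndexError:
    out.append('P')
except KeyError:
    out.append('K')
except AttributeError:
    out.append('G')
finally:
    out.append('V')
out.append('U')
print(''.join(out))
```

Execution trace: 'H' (try body) → 'T' (try body, no exception) → 'V' (finally) → 'U' (after the try/except). Output: HTVU

Answer: HTVU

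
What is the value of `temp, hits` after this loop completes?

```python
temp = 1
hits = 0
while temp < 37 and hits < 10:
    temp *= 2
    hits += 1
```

Double until >= 37 or 10 iterations
`temp, hits` takes the values: (1, 0) → (2, 0) → (2, 1) → (4, 1) → (4, 2) → (8, 2) → (8, 3) → (16, 3) → (16, 4) → (32, 4) → (32, 5) → (64, 5) → (64, 6)

Answer: 64, 6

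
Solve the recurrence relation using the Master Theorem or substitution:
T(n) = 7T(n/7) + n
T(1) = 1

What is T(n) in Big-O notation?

By Master Theorem: a=7, b=7, f(n)=n. Since log_7(7) = 1 and f(n) = Θ(n^1), Case 2 applies. T(n) = O(n log n).

Answer: O(n log n)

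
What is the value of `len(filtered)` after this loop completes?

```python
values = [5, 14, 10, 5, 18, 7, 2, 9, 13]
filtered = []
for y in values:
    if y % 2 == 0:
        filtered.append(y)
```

Count even numbers in [5, 14, 10, 5, 18, 7, 2, 9, 13]
`filtered` takes the values: [] → [14] → [14, 10] → [14, 10, 18] → [14, 10, 18, 2]
So `len(filtered)` = 4

Answer: 4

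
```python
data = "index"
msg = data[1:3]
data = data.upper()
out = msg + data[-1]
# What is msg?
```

Trace:
`data = "index"` → data = 'index'
`msg = data[1:3]` → msg = 'nd'
`data = data.upper()` → data = 'INDEX'
`out = msg + data[-1]` → out = 'ndX'
So msg = 'nd'

Answer: 'nd'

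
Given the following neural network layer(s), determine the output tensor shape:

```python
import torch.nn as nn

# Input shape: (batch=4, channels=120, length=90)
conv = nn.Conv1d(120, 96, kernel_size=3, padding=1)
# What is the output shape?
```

Input: (4, 120, 90) -> Output: (4, 96, 90)

Answer: (4, 96, 90)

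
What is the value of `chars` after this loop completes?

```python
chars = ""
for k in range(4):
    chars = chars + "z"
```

Repeat 'z' 4 times
`chars` takes the values: "" → "z" → "zz" → "zzz" → "zzzz"

Answer: "zzzz"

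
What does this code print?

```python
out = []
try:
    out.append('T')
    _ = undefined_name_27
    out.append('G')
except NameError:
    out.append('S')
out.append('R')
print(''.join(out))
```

Execution trace: 'T' (try body) → 'S' (except NameError) → 'R' (after the try/except). Output: TSR

Answer: TSR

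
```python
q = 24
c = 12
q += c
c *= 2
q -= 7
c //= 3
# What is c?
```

Trace:
`q = 24` → q = 24
`c = 12` → c = 12
`q += c` → q = 36
`c *= 2` → c = 24
`q -= 7` → q = 29
`c //= 3` → c = 8
So c = 8

Answer: 8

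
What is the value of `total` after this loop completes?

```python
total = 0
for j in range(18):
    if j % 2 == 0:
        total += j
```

Sum of even numbers 0 to 17
`total` takes the values: 0 → 2 → 6 → 12 → 20 → 30 → 42 → 56 → 72

Answer: 72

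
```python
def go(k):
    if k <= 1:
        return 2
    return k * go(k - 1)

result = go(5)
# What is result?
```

go(5) = 5 * 4 * 3 * 2 * 2 = 240

Answer: 240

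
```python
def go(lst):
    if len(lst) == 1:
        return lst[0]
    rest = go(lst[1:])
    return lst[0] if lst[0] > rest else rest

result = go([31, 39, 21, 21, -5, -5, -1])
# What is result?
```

Recursive max over [31, 39, 21, 21, -5, -5, -1] = 39

Answer: 39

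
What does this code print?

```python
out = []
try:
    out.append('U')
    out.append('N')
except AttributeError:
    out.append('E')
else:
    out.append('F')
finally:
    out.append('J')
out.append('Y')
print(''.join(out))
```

Execution trace: 'U' (try body) → 'N' (try body, no exception) → 'F' (else) → 'J' (finally) → 'Y' (after the try/except). Output: UNFJY

Answer: UNFJY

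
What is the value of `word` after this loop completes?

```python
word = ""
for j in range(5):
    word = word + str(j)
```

Concatenate digits 0 to 4
`word` takes the values: "" → "0" → "01" → "012" → "0123" → "01234"

Answer: "01234"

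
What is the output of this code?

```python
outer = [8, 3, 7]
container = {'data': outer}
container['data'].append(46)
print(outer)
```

Key concept: dict holds reference to list.
Step by step:
`outer = [8, 3, 7]` → outer = [8, 3, 7]
`container = {'data': outer}` → container = {'data': [8, 3, 7]}
`container['data'].append(46)` → outer = [8, 3, 7, 46]; container = {'data': [8, 3, 7, 46]}
`print(outer)` → prints [8, 3, 7, 46]

Answer: [8, 3, 7, 46]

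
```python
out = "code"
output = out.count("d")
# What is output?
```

Trace:
`out = "code"` → out = 'code'
`output = out.count("d")` → output = 1
So output = 1

Answer: 1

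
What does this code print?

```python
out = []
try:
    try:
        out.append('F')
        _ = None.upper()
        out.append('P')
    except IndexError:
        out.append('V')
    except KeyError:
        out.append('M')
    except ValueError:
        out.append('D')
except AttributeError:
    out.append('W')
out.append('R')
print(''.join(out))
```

Execution trace: 'F' (try body) → 'W' (outer except AttributeError) → 'R' (after the try/except). Output: FWR

Answer: FWR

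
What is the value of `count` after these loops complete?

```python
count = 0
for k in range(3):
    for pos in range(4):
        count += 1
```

3 * 4 = 12
`count` takes the values: 0 → 1 → 2 → 3 → 4 → 5 → 6 → 7 → 8 → 9 → 10 → 11 → 12

Answer: 12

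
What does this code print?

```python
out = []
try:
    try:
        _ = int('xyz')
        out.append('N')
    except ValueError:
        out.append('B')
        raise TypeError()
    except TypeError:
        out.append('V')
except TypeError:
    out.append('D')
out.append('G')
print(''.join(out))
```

Execution trace: 'B' (inner except ValueError) → 'D' (outer except TypeError) → 'G' (after the try/except). Output: BDG

Answer: BDG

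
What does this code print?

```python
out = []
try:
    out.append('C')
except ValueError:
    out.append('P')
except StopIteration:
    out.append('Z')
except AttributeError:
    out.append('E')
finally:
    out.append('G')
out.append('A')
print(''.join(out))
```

Execution trace: 'C' (try body, no exception) → 'G' (finally) → 'A' (after the try/except). Output: CGA

Answer: CGA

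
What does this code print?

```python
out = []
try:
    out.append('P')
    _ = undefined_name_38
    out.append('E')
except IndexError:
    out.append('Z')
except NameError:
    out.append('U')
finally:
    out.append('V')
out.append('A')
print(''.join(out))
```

Execution trace: 'P' (try body) → 'U' (except NameError) → 'V' (finally) → 'A' (after the try/except). Output: PUVA

Answer: PUVA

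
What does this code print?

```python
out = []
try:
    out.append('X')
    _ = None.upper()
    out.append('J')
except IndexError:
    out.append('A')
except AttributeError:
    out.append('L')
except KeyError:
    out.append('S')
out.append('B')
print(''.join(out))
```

Execution trace: 'X' (try body) → 'L' (except AttributeError) → 'B' (after the try/except). Output: XLB

Answer: XLB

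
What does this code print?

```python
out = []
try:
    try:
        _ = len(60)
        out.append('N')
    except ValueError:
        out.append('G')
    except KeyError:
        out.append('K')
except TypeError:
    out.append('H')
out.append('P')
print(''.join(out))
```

Execution trace: 'H' (outer except TypeError) → 'P' (after the try/except). Output: HP

Answer: HP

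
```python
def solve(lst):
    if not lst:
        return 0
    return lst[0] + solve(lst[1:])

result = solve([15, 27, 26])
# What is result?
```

15 + 27 + 26 + 0 = 68

Answer: 68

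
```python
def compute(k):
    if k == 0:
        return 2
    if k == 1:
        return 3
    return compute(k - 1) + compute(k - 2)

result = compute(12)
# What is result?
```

Build up from base cases: compute(0)=2, compute(1)=3, compute(2)=5, compute(3)=8, compute(4)=13, compute(5)=21, compute(6)=34, ..., compute(12)=610

Answer: 610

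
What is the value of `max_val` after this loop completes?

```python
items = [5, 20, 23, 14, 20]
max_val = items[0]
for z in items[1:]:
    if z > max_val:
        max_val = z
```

Maximum of [5, 20, 23, 14, 20]
`max_val` takes the values: 5 → 20 → 23

Answer: 23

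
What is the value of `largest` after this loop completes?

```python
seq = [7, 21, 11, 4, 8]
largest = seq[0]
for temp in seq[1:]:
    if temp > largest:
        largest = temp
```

Maximum of [7, 21, 11, 4, 8]
`largest` takes the values: 7 → 21

Answer: 21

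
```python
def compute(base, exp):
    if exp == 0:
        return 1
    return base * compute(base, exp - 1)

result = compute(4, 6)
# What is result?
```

compute(4, 6) = 4 * 4 * 4 * 4 * 4 * 4 = 4096

Answer: 4096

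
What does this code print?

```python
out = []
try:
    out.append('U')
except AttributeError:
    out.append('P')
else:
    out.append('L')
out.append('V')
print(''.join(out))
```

Execution trace: 'U' (try body, no exception) → 'L' (else) → 'V' (after the try/except). Output: ULV

Answer: ULV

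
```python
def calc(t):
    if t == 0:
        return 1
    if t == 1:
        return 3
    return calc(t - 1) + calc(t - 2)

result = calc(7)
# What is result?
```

Build up from base cases: calc(0)=1, calc(1)=3, calc(2)=4, calc(3)=7, calc(4)=11, calc(5)=18, calc(6)=29, ..., calc(7)=47

Answer: 47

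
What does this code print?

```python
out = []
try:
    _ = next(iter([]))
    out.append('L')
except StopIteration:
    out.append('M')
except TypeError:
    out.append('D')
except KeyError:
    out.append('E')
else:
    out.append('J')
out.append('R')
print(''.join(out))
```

Execution trace: 'M' (except StopIteration) → 'R' (after the try/except). Output: MR

Answer: MR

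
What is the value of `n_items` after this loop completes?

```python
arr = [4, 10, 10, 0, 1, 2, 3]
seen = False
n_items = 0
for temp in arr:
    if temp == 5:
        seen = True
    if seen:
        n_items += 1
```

Count elements after first 5 in [4, 10, 10, 0, 1, 2, 3]
`n_items` takes the values: 0

Answer: 0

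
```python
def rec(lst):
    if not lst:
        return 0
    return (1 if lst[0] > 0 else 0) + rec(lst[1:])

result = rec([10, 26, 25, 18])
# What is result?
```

Count of positive elements in [10, 26, 25, 18] = 4

Answer: 4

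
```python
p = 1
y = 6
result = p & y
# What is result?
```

Trace:
`p = 1` → p = 1
`y = 6` → y = 6
`result = p & y` → result = 0
So result = 0

Answer: 0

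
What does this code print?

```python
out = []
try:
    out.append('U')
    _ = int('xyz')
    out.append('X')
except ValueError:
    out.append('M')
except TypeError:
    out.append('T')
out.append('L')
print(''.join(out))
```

Execution trace: 'U' (try body) → 'M' (except ValueError) → 'L' (after the try/except). Output: UML

Answer: UML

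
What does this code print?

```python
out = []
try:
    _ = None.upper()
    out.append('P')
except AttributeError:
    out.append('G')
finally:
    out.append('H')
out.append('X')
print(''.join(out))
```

Execution trace: 'G' (except AttributeError) → 'H' (finally) → 'X' (after the try/except). Output: GHX

Answer: GHX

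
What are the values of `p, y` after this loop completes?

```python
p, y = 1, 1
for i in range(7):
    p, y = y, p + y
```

Fibonacci: after 7 iterations
`p, y` takes the values: (1, 1) → (1, 2) → (2, 3) → (3, 5) → (5, 8) → (8, 13) → (13, 21) → (21, 34)

Answer: 21, 34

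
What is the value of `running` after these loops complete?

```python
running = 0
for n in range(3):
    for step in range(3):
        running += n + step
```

Sum of all n+step for n,step in 3x3
`running` takes the values: 0 → 1 → 3 → 4 → 6 → 9 → 11 → 14 → 18

Answer: 18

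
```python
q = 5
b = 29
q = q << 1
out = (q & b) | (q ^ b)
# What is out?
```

Trace:
`q = 5` → q = 5
`b = 29` → b = 29
`q = q << 1` → q = 10
`out = (q & b) | (q ^ b)` → out = 31
So out = 31

Answer: 31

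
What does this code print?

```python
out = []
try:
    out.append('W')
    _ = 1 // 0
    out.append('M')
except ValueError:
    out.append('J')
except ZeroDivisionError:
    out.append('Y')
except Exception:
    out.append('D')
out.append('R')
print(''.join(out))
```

Execution trace: 'W' (try body) → 'Y' (except ZeroDivisionError) → 'R' (after the try/except). Output: WYR

Answer: WYR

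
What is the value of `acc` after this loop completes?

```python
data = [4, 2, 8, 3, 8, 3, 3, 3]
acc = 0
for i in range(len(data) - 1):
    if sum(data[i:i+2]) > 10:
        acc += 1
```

Count windows with sum > 10
`acc` takes the values: 0 → 1 → 2 → 3

Answer: 3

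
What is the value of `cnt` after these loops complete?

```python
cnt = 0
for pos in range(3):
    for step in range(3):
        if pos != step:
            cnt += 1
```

3² - 3 (exclude diagonal)
`cnt` takes the values: 0 → 1 → 2 → 3 → 4 → 5 → 6

Answer: 6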